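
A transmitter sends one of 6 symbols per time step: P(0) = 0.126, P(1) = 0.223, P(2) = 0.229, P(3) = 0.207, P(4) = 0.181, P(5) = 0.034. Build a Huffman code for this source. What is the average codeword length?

Repeatedly combine the two least-probable nodes; the expected code length is the sum of the merged weights.
merge 17/500 + 63/500 → 4/25
merge 4/25 + 181/1000 → 341/1000
merge 207/1000 + 223/1000 → 43/100
merge 229/1000 + 341/1000 → 57/100
merge 43/100 + 57/100 → 1
L = 4/25 + 341/1000 + 43/100 + 57/100 + 1 = 2501/1000 = 2.501 bits/symbol.

2.501 bits/symbol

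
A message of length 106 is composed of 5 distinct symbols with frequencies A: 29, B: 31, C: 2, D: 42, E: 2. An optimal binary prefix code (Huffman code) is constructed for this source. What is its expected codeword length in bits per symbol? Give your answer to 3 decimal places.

Probabilities are the counts divided by 106.
Repeatedly combine the two least-probable nodes; the expected code length is the sum of the merged weights.
merge 1/53 + 1/53 → 2/53
merge 2/53 + 29/106 → 33/106
merge 31/106 + 33/106 → 32/53
merge 21/53 + 32/53 → 1
L = 2/53 + 33/106 + 32/53 + 1 = 207/106 ≈ 1.953 bits/symbol.

1.953 bits/symbol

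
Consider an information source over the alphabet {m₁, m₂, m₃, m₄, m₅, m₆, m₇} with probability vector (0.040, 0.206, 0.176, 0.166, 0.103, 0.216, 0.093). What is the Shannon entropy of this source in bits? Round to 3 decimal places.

H = −Σ pᵢ log₂ pᵢ.
−0.040·log₂(0.040) = 0.1858
−0.206·log₂(0.206) = 0.4695
−0.176·log₂(0.176) = 0.4411
−0.166·log₂(0.166) = 0.4301
−0.103·log₂(0.103) = 0.3378
−0.216·log₂(0.216) = 0.4776
−0.093·log₂(0.093) = 0.3187
Sum ≈ 2.6605 → 2.660 bits.

2.660 bits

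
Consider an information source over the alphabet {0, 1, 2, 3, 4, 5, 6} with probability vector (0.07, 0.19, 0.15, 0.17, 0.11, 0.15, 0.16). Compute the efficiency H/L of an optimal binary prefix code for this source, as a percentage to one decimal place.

98.0%

Entropy H = −Σ p log₂ p ≈ 2.7528 bits.
Huffman merges: 7/100+11/100→9/50; 3/20+3/20→3/10; 4/25+17/100→33/100; 9/50+19/100→37/100; 3/10+33/100→63/100; 37/100+63/100→1. L = 281/100 ≈ 2.8100.
Efficiency = H/L = 2.7528/2.8100 = 98.0%.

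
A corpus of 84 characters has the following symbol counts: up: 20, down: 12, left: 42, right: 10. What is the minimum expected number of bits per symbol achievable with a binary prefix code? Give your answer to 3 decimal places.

Probabilities are the counts divided by 84.
Repeatedly combine the two least-probable nodes; the expected code length is the sum of the merged weights.
merge 5/42 + 1/7 → 11/42
merge 5/21 + 11/42 → 1/2
merge 1/2 + 1/2 → 1
L = 11/42 + 1/2 + 1 = 37/21 ≈ 1.762 bits/symbol.

1.762 bits/symbol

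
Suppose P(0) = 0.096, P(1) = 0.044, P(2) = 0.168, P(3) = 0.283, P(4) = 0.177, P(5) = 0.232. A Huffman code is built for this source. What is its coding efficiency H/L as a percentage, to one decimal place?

Entropy H = −Σ p log₂ p ≈ 2.4017 bits.
Huffman merges: 11/250+12/125→7/50; 7/50+21/125→77/250; 177/1000+29/125→409/1000; 283/1000+77/250→591/1000; 409/1000+591/1000→1. L = 306/125 ≈ 2.4480.
Efficiency = H/L = 2.4017/2.4480 = 98.1%.

98.1%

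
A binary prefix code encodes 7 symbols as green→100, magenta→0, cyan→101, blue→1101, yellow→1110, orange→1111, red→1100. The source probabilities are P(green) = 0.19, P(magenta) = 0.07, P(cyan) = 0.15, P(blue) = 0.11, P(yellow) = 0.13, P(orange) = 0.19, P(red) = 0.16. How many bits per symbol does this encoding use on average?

3.45 bits/symbol

L̄ = Σ pᵢ·ℓᵢ = 0.19·3 + 0.07·1 + 0.15·3 + 0.11·4 + 0.13·4 + 0.19·4 + 0.16·4 = 3.45 bits/symbol.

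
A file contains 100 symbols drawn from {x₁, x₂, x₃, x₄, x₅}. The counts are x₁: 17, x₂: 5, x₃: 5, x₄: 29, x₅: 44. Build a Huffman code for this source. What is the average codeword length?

Probabilities are the counts divided by 100.
Repeatedly combine the two least-probable nodes; the expected code length is the sum of the merged weights.
merge 1/20 + 1/20 → 1/10
merge 1/10 + 17/100 → 27/100
merge 27/100 + 29/100 → 14/25
merge 11/25 + 14/25 → 1
L = 1/10 + 27/100 + 14/25 + 1 = 193/100 = 1.93 bits/symbol.

1.93 bits/symbol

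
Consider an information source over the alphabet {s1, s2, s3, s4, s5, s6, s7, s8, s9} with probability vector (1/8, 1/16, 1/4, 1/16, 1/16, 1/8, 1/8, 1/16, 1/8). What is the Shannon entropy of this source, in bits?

Each probability is a power of 1/2, so log₂(1/p) is an integer.
H = Σ p·log₂(1/p) = 1/8·3 + 1/16·4 + 1/4·2 + 1/16·4 + 1/16·4 + 1/8·3 + 1/8·3 + 1/16·4 + 1/8·3 = 3 bits.

3 bits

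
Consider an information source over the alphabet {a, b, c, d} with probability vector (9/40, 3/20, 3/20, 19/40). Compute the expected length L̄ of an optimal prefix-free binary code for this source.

Repeatedly combine the two least-probable nodes; the expected code length is the sum of the merged weights.
merge 3/20 + 3/20 → 3/10
merge 9/40 + 3/10 → 21/40
merge 19/40 + 21/40 → 1
L = 3/10 + 21/40 + 1 = 73/40 = 1.825 bits/symbol.

1.825 bits/symbol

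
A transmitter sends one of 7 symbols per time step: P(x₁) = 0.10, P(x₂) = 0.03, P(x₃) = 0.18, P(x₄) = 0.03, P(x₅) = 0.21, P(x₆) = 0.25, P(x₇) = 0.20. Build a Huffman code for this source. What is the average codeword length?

2.56 bits/symbol

Repeatedly combine the two least-probable nodes; the expected code length is the sum of the merged weights.
merge 3/100 + 3/100 → 3/50
merge 3/50 + 1/10 → 4/25
merge 4/25 + 9/50 → 17/50
merge 1/5 + 21/100 → 41/100
merge 1/4 + 17/50 → 59/100
merge 41/100 + 59/100 → 1
L = 3/50 + 4/25 + 17/50 + 41/100 + 59/100 + 1 = 64/25 = 2.56 bits/symbol.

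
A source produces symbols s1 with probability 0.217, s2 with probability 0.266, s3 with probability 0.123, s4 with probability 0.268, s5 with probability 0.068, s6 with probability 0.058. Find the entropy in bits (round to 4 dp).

2.3695 bits

H = −Σ pᵢ log₂ pᵢ.
−0.217·log₂(0.217) = 0.4783
−0.266·log₂(0.266) = 0.5082
−0.123·log₂(0.123) = 0.3719
−0.268·log₂(0.268) = 0.5091
−0.068·log₂(0.068) = 0.2637
−0.058·log₂(0.058) = 0.2383
Sum ≈ 2.3695 → 2.3695 bits.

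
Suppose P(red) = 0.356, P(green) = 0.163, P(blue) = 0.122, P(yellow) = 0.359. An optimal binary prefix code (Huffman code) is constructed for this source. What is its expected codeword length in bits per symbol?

Repeatedly combine the two least-probable nodes; the expected code length is the sum of the merged weights.
merge 61/500 + 163/1000 → 57/200
merge 57/200 + 89/250 → 641/1000
merge 359/1000 + 641/1000 → 1
L = 57/200 + 641/1000 + 1 = 963/500 = 1.926 bits/symbol.

1.926 bits/symbol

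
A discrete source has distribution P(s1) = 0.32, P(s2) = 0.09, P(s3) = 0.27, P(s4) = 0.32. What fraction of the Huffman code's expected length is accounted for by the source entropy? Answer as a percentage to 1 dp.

Entropy H = −Σ p log₂ p ≈ 1.8747 bits.
Huffman merges: 9/100+27/100→9/25; 8/25+8/25→16/25; 9/25+16/25→1. L = 2 ≈ 2.0000.
Efficiency = H/L = 1.8747/2.0000 = 93.7%.

93.7%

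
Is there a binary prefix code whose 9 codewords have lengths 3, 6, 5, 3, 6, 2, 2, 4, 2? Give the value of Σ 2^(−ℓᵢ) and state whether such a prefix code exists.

With common denominator 2^6 = 64: Σ 2^(−ℓᵢ) = 8/64 + 1/64 + 2/64 + 8/64 + 1/64 + 16/64 + 16/64 + 4/64 + 16/64 = 72/64 = 1.125.
Kraft's inequality requires Σ ≤ 1; here Σ = 1.125 > 1, so no such prefix code exists.

1.125; no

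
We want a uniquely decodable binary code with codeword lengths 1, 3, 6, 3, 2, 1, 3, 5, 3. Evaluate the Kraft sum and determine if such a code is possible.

1.796875; no

With common denominator 2^6 = 64: Σ 2^(−ℓᵢ) = 32/64 + 8/64 + 1/64 + 8/64 + 16/64 + 32/64 + 8/64 + 2/64 + 8/64 = 115/64 = 1.796875.
Kraft's inequality requires Σ ≤ 1; here Σ = 1.796875 > 1, so no such prefix code exists.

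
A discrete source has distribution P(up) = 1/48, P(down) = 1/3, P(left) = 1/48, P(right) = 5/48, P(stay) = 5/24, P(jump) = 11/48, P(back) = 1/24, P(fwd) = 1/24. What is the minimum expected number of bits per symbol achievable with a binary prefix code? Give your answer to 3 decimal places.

2.479 bits/symbol

Repeatedly combine the two least-probable nodes; the expected code length is the sum of the merged weights.
merge 1/48 + 1/48 → 1/24
merge 1/24 + 1/24 → 1/12
merge 1/24 + 1/12 → 1/8
merge 5/48 + 1/8 → 11/48
merge 5/24 + 11/48 → 7/16
merge 11/48 + 1/3 → 9/16
merge 7/16 + 9/16 → 1
L = 1/24 + 1/12 + 1/8 + 11/48 + 7/16 + 9/16 + 1 = 119/48 ≈ 2.479 bits/symbol.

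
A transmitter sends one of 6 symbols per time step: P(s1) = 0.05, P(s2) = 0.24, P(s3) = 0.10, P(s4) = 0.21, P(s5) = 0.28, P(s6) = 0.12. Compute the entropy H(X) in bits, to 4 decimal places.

2.3965 bits

H = −Σ pᵢ log₂ pᵢ.
−0.05·log₂(0.05) = 0.2161
−0.24·log₂(0.24) = 0.4941
−0.10·log₂(0.10) = 0.3322
−0.21·log₂(0.21) = 0.4728
−0.28·log₂(0.28) = 0.5142
−0.12·log₂(0.12) = 0.3671
Sum ≈ 2.3965 → 2.3965 bits.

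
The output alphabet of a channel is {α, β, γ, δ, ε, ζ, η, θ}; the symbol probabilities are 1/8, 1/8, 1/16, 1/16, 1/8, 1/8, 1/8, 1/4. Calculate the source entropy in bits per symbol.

Each probability is a power of 1/2, so log₂(1/p) is an integer.
H = Σ p·log₂(1/p) = 1/8·3 + 1/8·3 + 1/16·4 + 1/16·4 + 1/8·3 + 1/8·3 + 1/8·3 + 1/4·2 = 2.875 bits.

2.875 bits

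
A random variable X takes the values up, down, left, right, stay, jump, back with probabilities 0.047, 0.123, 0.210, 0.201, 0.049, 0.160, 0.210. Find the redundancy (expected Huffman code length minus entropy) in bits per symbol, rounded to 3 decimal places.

Entropy H = −Σ p log₂ p ≈ 2.6263 bits.
Huffman merges: 47/1000+49/1000→12/125; 12/125+123/1000→219/1000; 4/25+201/1000→361/1000; 21/100+21/100→21/50; 219/1000+361/1000→29/50; 21/50+29/50→1. L = 669/250 ≈ 2.6760.
L − H = 2.6760 − 2.6263 = 0.050 bits.

0.050 bits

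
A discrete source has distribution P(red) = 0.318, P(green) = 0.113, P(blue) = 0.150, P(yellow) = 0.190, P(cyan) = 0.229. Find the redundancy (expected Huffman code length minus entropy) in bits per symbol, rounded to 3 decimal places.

0.029 bits

Entropy H = −Σ p log₂ p ≈ 2.2338 bits.
Huffman merges: 113/1000+3/20→263/1000; 19/100+229/1000→419/1000; 263/1000+159/500→581/1000; 419/1000+581/1000→1. L = 2263/1000 ≈ 2.2630.
L − H = 2.2630 − 2.2338 = 0.029 bits.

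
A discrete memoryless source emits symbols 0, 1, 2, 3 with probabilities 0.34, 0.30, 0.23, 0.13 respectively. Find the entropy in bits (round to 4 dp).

1.9206 bits

H = −Σ pᵢ log₂ pᵢ.
−0.34·log₂(0.34) = 0.5292
−0.30·log₂(0.30) = 0.5211
−0.23·log₂(0.23) = 0.4877
−0.13·log₂(0.13) = 0.3826
Sum ≈ 1.9206 → 1.9206 bits.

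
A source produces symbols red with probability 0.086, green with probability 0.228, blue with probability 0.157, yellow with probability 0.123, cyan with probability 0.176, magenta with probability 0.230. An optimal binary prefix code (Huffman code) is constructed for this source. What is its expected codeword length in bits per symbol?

Repeatedly combine the two least-probable nodes; the expected code length is the sum of the merged weights.
merge 43/500 + 123/1000 → 209/1000
merge 157/1000 + 22/125 → 333/1000
merge 209/1000 + 57/250 → 437/1000
merge 23/100 + 333/1000 → 563/1000
merge 437/1000 + 563/1000 → 1
L = 209/1000 + 333/1000 + 437/1000 + 563/1000 + 1 = 1271/500 = 2.542 bits/symbol.

2.542 bits/symbol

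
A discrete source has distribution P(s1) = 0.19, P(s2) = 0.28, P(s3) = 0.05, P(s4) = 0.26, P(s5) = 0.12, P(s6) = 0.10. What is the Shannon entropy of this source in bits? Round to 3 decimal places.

2.390 bits

H = −Σ pᵢ log₂ pᵢ.
−0.19·log₂(0.19) = 0.4552
−0.28·log₂(0.28) = 0.5142
−0.05·log₂(0.05) = 0.2161
−0.26·log₂(0.26) = 0.5053
−0.12·log₂(0.12) = 0.3671
−0.10·log₂(0.10) = 0.3322
Sum ≈ 2.3901 → 2.390 bits.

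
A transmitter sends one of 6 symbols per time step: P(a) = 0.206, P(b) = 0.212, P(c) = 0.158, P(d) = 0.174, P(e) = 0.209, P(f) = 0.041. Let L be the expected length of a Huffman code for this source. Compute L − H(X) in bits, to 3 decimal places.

Entropy H = −Σ p log₂ p ≈ 2.4645 bits.
Huffman merges: 41/1000+79/500→199/1000; 87/500+199/1000→373/1000; 103/500+209/1000→83/200; 53/250+373/1000→117/200; 83/200+117/200→1. L = 643/250 ≈ 2.5720.
L − H = 2.5720 − 2.4645 = 0.108 bits.

0.108 bits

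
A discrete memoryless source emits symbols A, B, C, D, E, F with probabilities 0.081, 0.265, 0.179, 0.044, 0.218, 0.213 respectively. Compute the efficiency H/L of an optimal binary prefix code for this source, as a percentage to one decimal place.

Entropy H = −Σ p log₂ p ≈ 2.3983 bits.
Huffman merges: 11/250+81/1000→1/8; 1/8+179/1000→38/125; 213/1000+109/500→431/1000; 53/200+38/125→569/1000; 431/1000+569/1000→1. L = 2429/1000 ≈ 2.4290.
Efficiency = H/L = 2.3983/2.4290 = 98.7%.

98.7%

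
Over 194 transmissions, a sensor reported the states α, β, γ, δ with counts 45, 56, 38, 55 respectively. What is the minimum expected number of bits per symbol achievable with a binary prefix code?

Probabilities are the counts divided by 194.
Repeatedly combine the two least-probable nodes; the expected code length is the sum of the merged weights.
merge 19/97 + 45/194 → 83/194
merge 55/194 + 28/97 → 111/194
merge 83/194 + 111/194 → 1
L = 83/194 + 111/194 + 1 = 2 bits/symbol.

2 bits/symbol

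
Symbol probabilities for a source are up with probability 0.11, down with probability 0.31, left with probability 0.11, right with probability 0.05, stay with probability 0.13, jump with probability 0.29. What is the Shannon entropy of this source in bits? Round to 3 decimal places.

H = −Σ pᵢ log₂ pᵢ.
−0.11·log₂(0.11) = 0.3503
−0.31·log₂(0.31) = 0.5238
−0.11·log₂(0.11) = 0.3503
−0.05·log₂(0.05) = 0.2161
−0.13·log₂(0.13) = 0.3826
−0.29·log₂(0.29) = 0.5179
Sum ≈ 2.3410 → 2.341 bits.

2.341 bits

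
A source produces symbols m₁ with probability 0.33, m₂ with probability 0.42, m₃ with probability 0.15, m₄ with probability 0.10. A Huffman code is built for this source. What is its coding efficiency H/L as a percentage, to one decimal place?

98.2%

Entropy H = −Σ p log₂ p ≈ 1.7962 bits.
Huffman merges: 1/10+3/20→1/4; 1/4+33/100→29/50; 21/50+29/50→1. L = 183/100 ≈ 1.8300.
Efficiency = H/L = 1.7962/1.8300 = 98.2%.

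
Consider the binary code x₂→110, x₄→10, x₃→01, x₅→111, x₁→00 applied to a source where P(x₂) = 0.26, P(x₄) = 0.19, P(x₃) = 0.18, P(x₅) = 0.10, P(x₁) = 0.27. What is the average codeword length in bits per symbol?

2.36 bits/symbol

L̄ = Σ pᵢ·ℓᵢ = 0.26·3 + 0.19·2 + 0.18·2 + 0.10·3 + 0.27·2 = 2.36 bits/symbol.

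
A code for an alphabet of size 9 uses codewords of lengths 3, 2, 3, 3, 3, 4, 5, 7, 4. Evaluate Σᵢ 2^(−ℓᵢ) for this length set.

0.9140625

With common denominator 2^7 = 128: Σ 2^(−ℓᵢ) = 16/128 + 32/128 + 16/128 + 16/128 + 16/128 + 8/128 + 4/128 + 1/128 + 8/128 = 117/128 = 0.9140625.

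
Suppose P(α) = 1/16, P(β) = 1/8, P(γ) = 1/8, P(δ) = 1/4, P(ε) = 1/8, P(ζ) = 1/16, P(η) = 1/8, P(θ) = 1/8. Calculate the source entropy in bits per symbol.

2.875 bits

Each probability is a power of 1/2, so log₂(1/p) is an integer.
H = Σ p·log₂(1/p) = 1/16·4 + 1/8·3 + 1/8·3 + 1/4·2 + 1/8·3 + 1/16·4 + 1/8·3 + 1/8·3 = 2.875 bits.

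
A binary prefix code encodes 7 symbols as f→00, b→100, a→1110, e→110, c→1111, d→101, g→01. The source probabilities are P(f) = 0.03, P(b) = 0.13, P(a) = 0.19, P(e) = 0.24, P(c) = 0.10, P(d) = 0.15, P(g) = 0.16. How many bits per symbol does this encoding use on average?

L̄ = Σ pᵢ·ℓᵢ = 0.03·2 + 0.13·3 + 0.19·4 + 0.24·3 + 0.10·4 + 0.15·3 + 0.16·2 = 3.1 bits/symbol.

3.1 bits/symbol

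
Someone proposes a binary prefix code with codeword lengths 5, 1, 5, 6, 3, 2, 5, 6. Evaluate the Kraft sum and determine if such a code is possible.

1; yes

With common denominator 2^6 = 64: Σ 2^(−ℓᵢ) = 2/64 + 32/64 + 2/64 + 1/64 + 8/64 + 16/64 + 2/64 + 1/64 = 64/64 = 1.
Kraft's inequality requires Σ ≤ 1; here Σ = 1 ≤ 1, so such a prefix code exists.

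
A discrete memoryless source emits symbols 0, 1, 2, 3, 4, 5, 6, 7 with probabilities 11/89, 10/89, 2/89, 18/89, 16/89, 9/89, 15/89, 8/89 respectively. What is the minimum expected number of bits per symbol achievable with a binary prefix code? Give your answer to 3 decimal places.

Repeatedly combine the two least-probable nodes; the expected code length is the sum of the merged weights.
merge 2/89 + 8/89 → 10/89
merge 9/89 + 10/89 → 19/89
merge 10/89 + 11/89 → 21/89
merge 15/89 + 16/89 → 31/89
merge 18/89 + 19/89 → 37/89
merge 21/89 + 31/89 → 52/89
merge 37/89 + 52/89 → 1
L = 10/89 + 19/89 + 21/89 + 31/89 + 37/89 + 52/89 + 1 = 259/89 ≈ 2.910 bits/symbol.

2.910 bits/symbol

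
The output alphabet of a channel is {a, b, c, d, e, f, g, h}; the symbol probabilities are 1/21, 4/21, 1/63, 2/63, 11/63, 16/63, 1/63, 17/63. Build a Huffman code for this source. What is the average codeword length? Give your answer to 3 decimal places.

2.492 bits/symbol

Repeatedly combine the two least-probable nodes; the expected code length is the sum of the merged weights.
merge 1/63 + 1/63 → 2/63
merge 2/63 + 2/63 → 4/63
merge 1/21 + 4/63 → 1/9
merge 1/9 + 11/63 → 2/7
merge 4/21 + 16/63 → 4/9
merge 17/63 + 2/7 → 5/9
merge 4/9 + 5/9 → 1
L = 2/63 + 4/63 + 1/9 + 2/7 + 4/9 + 5/9 + 1 = 157/63 ≈ 2.492 bits/symbol.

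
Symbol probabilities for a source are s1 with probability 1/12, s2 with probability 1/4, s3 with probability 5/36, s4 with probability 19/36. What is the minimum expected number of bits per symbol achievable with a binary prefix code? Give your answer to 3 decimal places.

1.694 bits/symbol

Repeatedly combine the two least-probable nodes; the expected code length is the sum of the merged weights.
merge 1/12 + 5/36 → 2/9
merge 2/9 + 1/4 → 17/36
merge 17/36 + 19/36 → 1
L = 2/9 + 17/36 + 1 = 61/36 ≈ 1.694 bits/symbol.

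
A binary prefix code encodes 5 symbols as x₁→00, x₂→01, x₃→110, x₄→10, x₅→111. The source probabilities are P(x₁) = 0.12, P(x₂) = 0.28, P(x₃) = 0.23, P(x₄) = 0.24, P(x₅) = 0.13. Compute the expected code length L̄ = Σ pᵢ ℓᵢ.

2.36 bits/symbol

L̄ = Σ pᵢ·ℓᵢ = 0.12·2 + 0.28·2 + 0.23·3 + 0.24·2 + 0.13·3 = 2.36 bits/symbol.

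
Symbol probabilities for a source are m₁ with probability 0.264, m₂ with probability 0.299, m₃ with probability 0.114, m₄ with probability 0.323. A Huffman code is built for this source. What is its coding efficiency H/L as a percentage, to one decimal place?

Entropy H = −Σ p log₂ p ≈ 1.9118 bits.
Huffman merges: 57/500+33/125→189/500; 299/1000+323/1000→311/500; 189/500+311/500→1. L = 2 ≈ 2.0000.
Efficiency = H/L = 1.9118/2.0000 = 95.6%.

95.6%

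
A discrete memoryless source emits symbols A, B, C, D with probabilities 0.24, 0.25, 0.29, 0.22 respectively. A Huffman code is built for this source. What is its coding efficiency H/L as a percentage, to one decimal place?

99.6%

Entropy H = −Σ p log₂ p ≈ 1.9926 bits.
Huffman merges: 11/50+6/25→23/50; 1/4+29/100→27/50; 23/50+27/50→1. L = 2 ≈ 2.0000.
Efficiency = H/L = 1.9926/2.0000 = 99.6%.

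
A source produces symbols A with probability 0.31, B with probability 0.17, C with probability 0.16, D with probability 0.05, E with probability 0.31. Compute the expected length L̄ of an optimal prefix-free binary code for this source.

2.21 bits/symbol

Repeatedly combine the two least-probable nodes; the expected code length is the sum of the merged weights.
merge 1/20 + 4/25 → 21/100
merge 17/100 + 21/100 → 19/50
merge 31/100 + 31/100 → 31/50
merge 19/50 + 31/50 → 1
L = 21/100 + 19/50 + 31/50 + 1 = 221/100 = 2.21 bits/symbol.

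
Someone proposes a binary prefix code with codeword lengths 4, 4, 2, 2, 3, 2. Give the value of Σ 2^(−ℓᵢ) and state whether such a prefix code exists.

With common denominator 2^4 = 16: Σ 2^(−ℓᵢ) = 1/16 + 1/16 + 4/16 + 4/16 + 2/16 + 4/16 = 16/16 = 1.
Kraft's inequality requires Σ ≤ 1; here Σ = 1 ≤ 1, so such a prefix code exists.

1; yes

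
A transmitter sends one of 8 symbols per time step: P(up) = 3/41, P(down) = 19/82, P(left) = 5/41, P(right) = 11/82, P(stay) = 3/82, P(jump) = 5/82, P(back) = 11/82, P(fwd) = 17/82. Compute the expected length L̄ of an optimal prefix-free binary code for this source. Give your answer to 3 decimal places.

Repeatedly combine the two least-probable nodes; the expected code length is the sum of the merged weights.
merge 3/82 + 5/82 → 4/41
merge 3/41 + 4/41 → 7/41
merge 5/41 + 11/82 → 21/82
merge 11/82 + 7/41 → 25/82
merge 17/82 + 19/82 → 18/41
merge 21/82 + 25/82 → 23/41
merge 18/41 + 23/41 → 1
L = 4/41 + 7/41 + 21/82 + 25/82 + 18/41 + 23/41 + 1 = 116/41 ≈ 2.829 bits/symbol.

2.829 bits/symbol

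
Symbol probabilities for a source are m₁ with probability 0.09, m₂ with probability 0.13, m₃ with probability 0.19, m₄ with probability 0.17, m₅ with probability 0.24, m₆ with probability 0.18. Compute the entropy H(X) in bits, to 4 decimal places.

H = −Σ pᵢ log₂ pᵢ.
−0.09·log₂(0.09) = 0.3127
−0.13·log₂(0.13) = 0.3826
−0.19·log₂(0.19) = 0.4552
−0.17·log₂(0.17) = 0.4346
−0.24·log₂(0.24) = 0.4941
−0.18·log₂(0.18) = 0.4453
Sum ≈ 2.5246 → 2.5246 bits.

2.5246 bits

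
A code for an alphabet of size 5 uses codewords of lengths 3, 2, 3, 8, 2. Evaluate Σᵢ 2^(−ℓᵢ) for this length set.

0.75390625

With common denominator 2^8 = 256: Σ 2^(−ℓᵢ) = 32/256 + 64/256 + 32/256 + 1/256 + 64/256 = 193/256 = 0.75390625.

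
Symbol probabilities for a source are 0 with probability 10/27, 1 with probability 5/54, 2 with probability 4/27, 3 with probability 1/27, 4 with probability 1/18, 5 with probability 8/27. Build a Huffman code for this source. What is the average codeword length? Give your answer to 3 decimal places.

Repeatedly combine the two least-probable nodes; the expected code length is the sum of the merged weights.
merge 1/27 + 1/18 → 5/54
merge 5/54 + 5/54 → 5/27
merge 4/27 + 5/27 → 1/3
merge 8/27 + 1/3 → 17/27
merge 10/27 + 17/27 → 1
L = 5/54 + 5/27 + 1/3 + 17/27 + 1 = 121/54 ≈ 2.241 bits/symbol.

2.241 bits/symbol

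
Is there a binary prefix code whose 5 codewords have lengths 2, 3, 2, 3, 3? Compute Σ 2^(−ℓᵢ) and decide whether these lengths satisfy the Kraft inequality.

With common denominator 2^3 = 8: Σ 2^(−ℓᵢ) = 2/8 + 1/8 + 2/8 + 1/8 + 1/8 = 7/8 = 0.875.
Kraft's inequality requires Σ ≤ 1; here Σ = 0.875 ≤ 1, so such a prefix code exists.

0.875; yes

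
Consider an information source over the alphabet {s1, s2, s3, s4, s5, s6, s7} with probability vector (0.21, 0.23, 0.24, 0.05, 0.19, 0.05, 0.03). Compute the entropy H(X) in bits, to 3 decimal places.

H = −Σ pᵢ log₂ pᵢ.
−0.21·log₂(0.21) = 0.4728
−0.23·log₂(0.23) = 0.4877
−0.24·log₂(0.24) = 0.4941
−0.05·log₂(0.05) = 0.2161
−0.19·log₂(0.19) = 0.4552
−0.05·log₂(0.05) = 0.2161
−0.03·log₂(0.03) = 0.1518
Sum ≈ 2.4938 → 2.494 bits.

2.494 bits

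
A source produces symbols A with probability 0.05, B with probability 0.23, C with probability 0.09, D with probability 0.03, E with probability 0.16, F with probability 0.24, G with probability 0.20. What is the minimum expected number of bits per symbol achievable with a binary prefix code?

Repeatedly combine the two least-probable nodes; the expected code length is the sum of the merged weights.
merge 3/100 + 1/20 → 2/25
merge 2/25 + 9/100 → 17/100
merge 4/25 + 17/100 → 33/100
merge 1/5 + 23/100 → 43/100
merge 6/25 + 33/100 → 57/100
merge 43/100 + 57/100 → 1
L = 2/25 + 17/100 + 33/100 + 43/100 + 57/100 + 1 = 129/50 = 2.58 bits/symbol.

2.58 bits/symbol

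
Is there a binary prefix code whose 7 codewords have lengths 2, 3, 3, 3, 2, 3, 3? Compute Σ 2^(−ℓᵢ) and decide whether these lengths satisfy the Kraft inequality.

With common denominator 2^3 = 8: Σ 2^(−ℓᵢ) = 2/8 + 1/8 + 1/8 + 1/8 + 2/8 + 1/8 + 1/8 = 9/8 = 1.125.
Kraft's inequality requires Σ ≤ 1; here Σ = 1.125 > 1, so no such prefix code exists.

1.125; no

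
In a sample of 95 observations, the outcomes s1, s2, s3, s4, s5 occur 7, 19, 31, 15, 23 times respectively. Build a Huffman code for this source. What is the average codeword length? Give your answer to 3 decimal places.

Probabilities are the counts divided by 95.
Repeatedly combine the two least-probable nodes; the expected code length is the sum of the merged weights.
merge 7/95 + 3/19 → 22/95
merge 1/5 + 22/95 → 41/95
merge 23/95 + 31/95 → 54/95
merge 41/95 + 54/95 → 1
L = 22/95 + 41/95 + 54/95 + 1 = 212/95 ≈ 2.232 bits/symbol.

2.232 bits/symbol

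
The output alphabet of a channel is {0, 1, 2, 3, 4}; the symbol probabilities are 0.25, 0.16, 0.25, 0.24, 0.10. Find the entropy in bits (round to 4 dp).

H = −Σ pᵢ log₂ pᵢ.
−0.25·log₂(0.25) = 0.5000
−0.16·log₂(0.16) = 0.4230
−0.25·log₂(0.25) = 0.5000
−0.24·log₂(0.24) = 0.4941
−0.10·log₂(0.10) = 0.3322
Sum ≈ 2.2493 → 2.2493 bits.

2.2493 bits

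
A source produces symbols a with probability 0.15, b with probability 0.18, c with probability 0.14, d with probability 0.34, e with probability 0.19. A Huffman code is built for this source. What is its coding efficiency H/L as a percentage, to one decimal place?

97.7%

Entropy H = −Σ p log₂ p ≈ 2.2374 bits.
Huffman merges: 7/50+3/20→29/100; 9/50+19/100→37/100; 29/100+17/50→63/100; 37/100+63/100→1. L = 229/100 ≈ 2.2900.
Efficiency = H/L = 2.2374/2.2900 = 97.7%.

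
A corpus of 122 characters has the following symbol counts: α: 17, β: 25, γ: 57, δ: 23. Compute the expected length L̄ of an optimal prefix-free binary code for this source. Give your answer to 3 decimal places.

1.861 bits/symbol

Probabilities are the counts divided by 122.
Repeatedly combine the two least-probable nodes; the expected code length is the sum of the merged weights.
merge 17/122 + 23/122 → 20/61
merge 25/122 + 20/61 → 65/122
merge 57/122 + 65/122 → 1
L = 20/61 + 65/122 + 1 = 227/122 ≈ 1.861 bits/symbol.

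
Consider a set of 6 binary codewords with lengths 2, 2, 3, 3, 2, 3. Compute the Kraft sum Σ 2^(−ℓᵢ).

With common denominator 2^3 = 8: Σ 2^(−ℓᵢ) = 2/8 + 2/8 + 1/8 + 1/8 + 2/8 + 1/8 = 9/8 = 1.125.

1.125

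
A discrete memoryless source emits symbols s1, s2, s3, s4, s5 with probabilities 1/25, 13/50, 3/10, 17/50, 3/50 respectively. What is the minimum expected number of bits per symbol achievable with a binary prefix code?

2.1 bits/symbol

Repeatedly combine the two least-probable nodes; the expected code length is the sum of the merged weights.
merge 1/25 + 3/50 → 1/10
merge 1/10 + 13/50 → 9/25
merge 3/10 + 17/50 → 16/25
merge 9/25 + 16/25 → 1
L = 1/10 + 9/25 + 16/25 + 1 = 21/10 = 2.1 bits/symbol.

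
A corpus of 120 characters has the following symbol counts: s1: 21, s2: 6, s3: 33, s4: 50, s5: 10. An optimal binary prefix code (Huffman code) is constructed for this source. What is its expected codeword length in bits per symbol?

Probabilities are the counts divided by 120.
Repeatedly combine the two least-probable nodes; the expected code length is the sum of the merged weights.
merge 1/20 + 1/12 → 2/15
merge 2/15 + 7/40 → 37/120
merge 11/40 + 37/120 → 7/12
merge 5/12 + 7/12 → 1
L = 2/15 + 37/120 + 7/12 + 1 = 81/40 = 2.025 bits/symbol.

2.025 bits/symbol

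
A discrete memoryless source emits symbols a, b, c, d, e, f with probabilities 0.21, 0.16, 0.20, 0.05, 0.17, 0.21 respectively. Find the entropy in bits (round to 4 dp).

H = −Σ pᵢ log₂ pᵢ.
−0.21·log₂(0.21) = 0.4728
−0.16·log₂(0.16) = 0.4230
−0.20·log₂(0.20) = 0.4644
−0.05·log₂(0.05) = 0.2161
−0.17·log₂(0.17) = 0.4346
−0.21·log₂(0.21) = 0.4728
Sum ≈ 2.4837 → 2.4837 bits.

2.4837 bits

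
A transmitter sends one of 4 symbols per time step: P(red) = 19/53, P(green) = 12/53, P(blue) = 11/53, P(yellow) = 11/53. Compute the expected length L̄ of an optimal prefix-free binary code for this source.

Repeatedly combine the two least-probable nodes; the expected code length is the sum of the merged weights.
merge 11/53 + 11/53 → 22/53
merge 12/53 + 19/53 → 31/53
merge 22/53 + 31/53 → 1
L = 22/53 + 31/53 + 1 = 2 bits/symbol.

2 bits/symbol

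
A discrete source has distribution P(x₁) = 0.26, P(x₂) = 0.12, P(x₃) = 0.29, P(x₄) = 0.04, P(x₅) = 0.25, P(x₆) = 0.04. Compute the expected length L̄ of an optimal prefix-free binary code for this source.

2.28 bits/symbol

Repeatedly combine the two least-probable nodes; the expected code length is the sum of the merged weights.
merge 1/25 + 1/25 → 2/25
merge 2/25 + 3/25 → 1/5
merge 1/5 + 1/4 → 9/20
merge 13/50 + 29/100 → 11/20
merge 9/20 + 11/20 → 1
L = 2/25 + 1/5 + 9/20 + 11/20 + 1 = 57/25 = 2.28 bits/symbol.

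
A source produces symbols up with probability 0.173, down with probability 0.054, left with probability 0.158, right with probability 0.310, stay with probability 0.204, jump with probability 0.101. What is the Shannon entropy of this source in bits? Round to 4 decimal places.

2.4116 bits

H = −Σ pᵢ log₂ pᵢ.
−0.173·log₂(0.173) = 0.4379
−0.054·log₂(0.054) = 0.2274
−0.158·log₂(0.158) = 0.4206
−0.310·log₂(0.310) = 0.5238
−0.204·log₂(0.204) = 0.4678
−0.101·log₂(0.101) = 0.3341
Sum ≈ 2.4116 → 2.4116 bits.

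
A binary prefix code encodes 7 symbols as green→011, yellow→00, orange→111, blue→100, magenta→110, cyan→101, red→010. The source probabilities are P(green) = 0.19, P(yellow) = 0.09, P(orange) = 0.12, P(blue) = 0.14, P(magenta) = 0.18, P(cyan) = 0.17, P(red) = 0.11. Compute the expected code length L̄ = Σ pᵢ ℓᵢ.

L̄ = Σ pᵢ·ℓᵢ = 0.19·3 + 0.09·2 + 0.12·3 + 0.14·3 + 0.18·3 + 0.17·3 + 0.11·3 = 2.91 bits/symbol.

2.91 bits/symbol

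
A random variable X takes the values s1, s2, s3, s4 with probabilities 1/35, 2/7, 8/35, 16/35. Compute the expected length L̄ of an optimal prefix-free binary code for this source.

Repeatedly combine the two least-probable nodes; the expected code length is the sum of the merged weights.
merge 1/35 + 8/35 → 9/35
merge 9/35 + 2/7 → 19/35
merge 16/35 + 19/35 → 1
L = 9/35 + 19/35 + 1 = 9/5 = 1.8 bits/symbol.

1.8 bits/symbol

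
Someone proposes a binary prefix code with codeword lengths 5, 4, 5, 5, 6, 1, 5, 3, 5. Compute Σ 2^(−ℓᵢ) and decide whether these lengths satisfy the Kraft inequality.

With common denominator 2^6 = 64: Σ 2^(−ℓᵢ) = 2/64 + 4/64 + 2/64 + 2/64 + 1/64 + 32/64 + 2/64 + 8/64 + 2/64 = 55/64 = 0.859375.
Kraft's inequality requires Σ ≤ 1; here Σ = 0.859375 ≤ 1, so such a prefix code exists.

0.859375; yes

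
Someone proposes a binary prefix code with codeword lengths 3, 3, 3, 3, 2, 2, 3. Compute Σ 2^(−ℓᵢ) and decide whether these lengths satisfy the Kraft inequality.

With common denominator 2^3 = 8: Σ 2^(−ℓᵢ) = 1/8 + 1/8 + 1/8 + 1/8 + 2/8 + 2/8 + 1/8 = 9/8 = 1.125.
Kraft's inequality requires Σ ≤ 1; here Σ = 1.125 > 1, so no such prefix code exists.

1.125; no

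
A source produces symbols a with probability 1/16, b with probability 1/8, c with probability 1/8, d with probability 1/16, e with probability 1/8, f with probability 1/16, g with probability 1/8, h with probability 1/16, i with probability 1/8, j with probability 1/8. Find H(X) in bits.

3.25 bits

Each probability is a power of 1/2, so log₂(1/p) is an integer.
H = Σ p·log₂(1/p) = 1/16·4 + 1/8·3 + 1/8·3 + 1/16·4 + 1/8·3 + 1/16·4 + 1/8·3 + 1/16·4 + 1/8·3 + 1/8·3 = 3.25 bits.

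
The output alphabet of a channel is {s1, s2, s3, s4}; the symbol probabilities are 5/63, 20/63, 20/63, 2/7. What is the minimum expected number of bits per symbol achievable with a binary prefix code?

Repeatedly combine the two least-probable nodes; the expected code length is the sum of the merged weights.
merge 5/63 + 2/7 → 23/63
merge 20/63 + 20/63 → 40/63
merge 23/63 + 40/63 → 1
L = 23/63 + 40/63 + 1 = 2 bits/symbol.

2 bits/symbol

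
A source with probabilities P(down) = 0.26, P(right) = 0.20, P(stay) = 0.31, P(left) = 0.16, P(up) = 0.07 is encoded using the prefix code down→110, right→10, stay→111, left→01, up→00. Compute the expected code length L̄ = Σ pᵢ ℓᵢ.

2.57 bits/symbol

L̄ = Σ pᵢ·ℓᵢ = 0.26·3 + 0.20·2 + 0.31·3 + 0.16·2 + 0.07·2 = 2.57 bits/symbol.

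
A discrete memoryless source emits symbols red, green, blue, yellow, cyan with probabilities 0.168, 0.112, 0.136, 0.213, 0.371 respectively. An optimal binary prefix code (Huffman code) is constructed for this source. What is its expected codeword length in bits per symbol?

2.248 bits/symbol

Repeatedly combine the two least-probable nodes; the expected code length is the sum of the merged weights.
merge 14/125 + 17/125 → 31/125
merge 21/125 + 213/1000 → 381/1000
merge 31/125 + 371/1000 → 619/1000
merge 381/1000 + 619/1000 → 1
L = 31/125 + 381/1000 + 619/1000 + 1 = 281/125 = 2.248 bits/symbol.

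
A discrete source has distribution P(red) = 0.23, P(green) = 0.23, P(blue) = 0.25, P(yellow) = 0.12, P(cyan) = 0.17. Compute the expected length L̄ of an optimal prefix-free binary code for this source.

2.29 bits/symbol

Repeatedly combine the two least-probable nodes; the expected code length is the sum of the merged weights.
merge 3/25 + 17/100 → 29/100
merge 23/100 + 23/100 → 23/50
merge 1/4 + 29/100 → 27/50
merge 23/50 + 27/50 → 1
L = 29/100 + 23/50 + 27/50 + 1 = 229/100 = 2.29 bits/symbol.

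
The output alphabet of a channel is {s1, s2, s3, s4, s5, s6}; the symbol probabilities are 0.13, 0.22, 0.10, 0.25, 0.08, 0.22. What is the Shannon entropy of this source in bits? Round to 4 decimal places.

2.4675 bits

H = −Σ pᵢ log₂ pᵢ.
−0.13·log₂(0.13) = 0.3826
−0.22·log₂(0.22) = 0.4806
−0.10·log₂(0.10) = 0.3322
−0.25·log₂(0.25) = 0.5000
−0.08·log₂(0.08) = 0.2915
−0.22·log₂(0.22) = 0.4806
Sum ≈ 2.4675 → 2.4675 bits.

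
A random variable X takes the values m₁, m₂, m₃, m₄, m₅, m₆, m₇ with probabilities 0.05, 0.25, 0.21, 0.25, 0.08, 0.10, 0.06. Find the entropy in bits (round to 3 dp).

H = −Σ pᵢ log₂ pᵢ.
−0.05·log₂(0.05) = 0.2161
−0.25·log₂(0.25) = 0.5000
−0.21·log₂(0.21) = 0.4728
−0.25·log₂(0.25) = 0.5000
−0.08·log₂(0.08) = 0.2915
−0.10·log₂(0.10) = 0.3322
−0.06·log₂(0.06) = 0.2435
Sum ≈ 2.5562 → 2.556 bits.

2.556 bits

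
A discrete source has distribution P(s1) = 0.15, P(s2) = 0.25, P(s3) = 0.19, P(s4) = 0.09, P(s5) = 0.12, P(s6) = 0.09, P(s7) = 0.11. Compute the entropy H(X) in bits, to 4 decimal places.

H = −Σ pᵢ log₂ pᵢ.
−0.15·log₂(0.15) = 0.4105
−0.25·log₂(0.25) = 0.5000
−0.19·log₂(0.19) = 0.4552
−0.09·log₂(0.09) = 0.3127
−0.12·log₂(0.12) = 0.3671
−0.09·log₂(0.09) = 0.3127
−0.11·log₂(0.11) = 0.3503
Sum ≈ 2.7084 → 2.7084 bits.

2.7084 bits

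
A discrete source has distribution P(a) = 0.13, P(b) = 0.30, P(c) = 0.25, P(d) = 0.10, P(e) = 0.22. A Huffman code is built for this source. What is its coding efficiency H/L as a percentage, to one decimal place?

Entropy H = −Σ p log₂ p ≈ 2.2165 bits.
Huffman merges: 1/10+13/100→23/100; 11/50+23/100→9/20; 1/4+3/10→11/20; 9/20+11/20→1. L = 223/100 ≈ 2.2300.
Efficiency = H/L = 2.2165/2.2300 = 99.4%.

99.4%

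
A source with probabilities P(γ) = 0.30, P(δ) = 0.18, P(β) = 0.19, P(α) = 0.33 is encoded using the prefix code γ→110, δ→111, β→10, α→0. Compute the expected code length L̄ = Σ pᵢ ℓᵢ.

L̄ = Σ pᵢ·ℓᵢ = 0.30·3 + 0.18·3 + 0.19·2 + 0.33·1 = 2.15 bits/symbol.

2.15 bits/symbol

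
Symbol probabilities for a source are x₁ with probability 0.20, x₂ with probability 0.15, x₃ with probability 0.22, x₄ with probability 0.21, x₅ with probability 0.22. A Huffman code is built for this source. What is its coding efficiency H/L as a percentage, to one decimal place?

98.3%

Entropy H = −Σ p log₂ p ≈ 2.3089 bits.
Huffman merges: 3/20+1/5→7/20; 21/100+11/50→43/100; 11/50+7/20→57/100; 43/100+57/100→1. L = 47/20 ≈ 2.3500.
Efficiency = H/L = 2.3089/2.3500 = 98.3%.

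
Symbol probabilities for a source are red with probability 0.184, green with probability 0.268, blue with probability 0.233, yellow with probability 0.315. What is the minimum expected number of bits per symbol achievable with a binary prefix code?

2 bits/symbol

Repeatedly combine the two least-probable nodes; the expected code length is the sum of the merged weights.
merge 23/125 + 233/1000 → 417/1000
merge 67/250 + 63/200 → 583/1000
merge 417/1000 + 583/1000 → 1
L = 417/1000 + 583/1000 + 1 = 2 bits/symbol.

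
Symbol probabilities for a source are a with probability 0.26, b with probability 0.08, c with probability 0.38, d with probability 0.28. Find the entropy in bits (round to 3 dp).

1.841 bits

H = −Σ pᵢ log₂ pᵢ.
−0.26·log₂(0.26) = 0.5053
−0.08·log₂(0.08) = 0.2915
−0.38·log₂(0.38) = 0.5305
−0.28·log₂(0.28) = 0.5142
Sum ≈ 1.8415 → 1.841 bits.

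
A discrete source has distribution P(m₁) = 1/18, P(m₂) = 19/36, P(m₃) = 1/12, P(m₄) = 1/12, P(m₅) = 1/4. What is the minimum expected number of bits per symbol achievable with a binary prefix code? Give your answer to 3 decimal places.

Repeatedly combine the two least-probable nodes; the expected code length is the sum of the merged weights.
merge 1/18 + 1/12 → 5/36
merge 1/12 + 5/36 → 2/9
merge 2/9 + 1/4 → 17/36
merge 17/36 + 19/36 → 1
L = 5/36 + 2/9 + 17/36 + 1 = 11/6 ≈ 1.833 bits/symbol.

1.833 bits/symbol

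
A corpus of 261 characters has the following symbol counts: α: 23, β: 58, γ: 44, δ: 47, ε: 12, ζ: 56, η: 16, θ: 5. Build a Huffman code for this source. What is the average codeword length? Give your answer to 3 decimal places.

Probabilities are the counts divided by 261.
Repeatedly combine the two least-probable nodes; the expected code length is the sum of the merged weights.
merge 5/261 + 4/87 → 17/261
merge 16/261 + 17/261 → 11/87
merge 23/261 + 11/87 → 56/261
merge 44/261 + 47/261 → 91/261
merge 56/261 + 56/261 → 112/261
merge 2/9 + 91/261 → 149/261
merge 112/261 + 149/261 → 1
L = 17/261 + 11/87 + 56/261 + 91/261 + 112/261 + 149/261 + 1 = 719/261 ≈ 2.755 bits/symbol.

2.755 bits/symbol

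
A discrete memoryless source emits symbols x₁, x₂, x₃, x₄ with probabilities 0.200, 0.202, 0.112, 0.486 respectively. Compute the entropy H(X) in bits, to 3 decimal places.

1.790 bits

H = −Σ pᵢ log₂ pᵢ.
−0.200·log₂(0.200) = 0.4644
−0.202·log₂(0.202) = 0.4661
−0.112·log₂(0.112) = 0.3537
−0.486·log₂(0.486) = 0.5059
Sum ≈ 1.7902 → 1.790 bits.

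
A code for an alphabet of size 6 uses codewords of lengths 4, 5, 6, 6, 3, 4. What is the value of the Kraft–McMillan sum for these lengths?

0.3125

With common denominator 2^6 = 64: Σ 2^(−ℓᵢ) = 4/64 + 2/64 + 1/64 + 1/64 + 8/64 + 4/64 = 20/64 = 0.3125.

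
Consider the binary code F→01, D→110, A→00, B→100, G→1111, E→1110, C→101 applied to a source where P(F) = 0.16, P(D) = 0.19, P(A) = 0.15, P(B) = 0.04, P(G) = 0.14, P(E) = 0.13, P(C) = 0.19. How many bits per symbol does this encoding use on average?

2.96 bits/symbol

L̄ = Σ pᵢ·ℓᵢ = 0.16·2 + 0.19·3 + 0.15·2 + 0.04·3 + 0.14·4 + 0.13·4 + 0.19·3 = 2.96 bits/symbol.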